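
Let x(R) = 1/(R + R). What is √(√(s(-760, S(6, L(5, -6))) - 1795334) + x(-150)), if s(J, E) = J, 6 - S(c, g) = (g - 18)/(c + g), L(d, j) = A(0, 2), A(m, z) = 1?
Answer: √(-3 + 8100*I*√22174)/30 ≈ 25.886 + 25.886*I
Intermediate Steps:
L(d, j) = 1
S(c, g) = 6 - (-18 + g)/(c + g) (S(c, g) = 6 - (g - 18)/(c + g) = 6 - (-18 + g)/(c + g))
x(R) = 1/(2*R)
√(√(s(-760, S(6, L(5, -6))) - 1795334) + x(-150)) = √(√(-760 - 1795334) + (½)/(-150)) = √(√(-1796094) + (½)*(-1/150)) = √(9*I*√22174 - 1/300) = √(-1/300 + 9*I*√22174)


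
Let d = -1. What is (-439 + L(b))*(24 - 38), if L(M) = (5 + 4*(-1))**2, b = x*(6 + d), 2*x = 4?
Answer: 6132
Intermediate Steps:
x = 2 (x = (1/2)*4 = 2)
b = 10 (b = 2*(6 - 1) = 2*5 = 10)
L(M) = 1 (L(M) = (5 - 4)**2 = 1**2 = 1)
(-439 + L(b))*(24 - 38) = (-439 + 1)*(24 - 38) = -438*(-14) = 6132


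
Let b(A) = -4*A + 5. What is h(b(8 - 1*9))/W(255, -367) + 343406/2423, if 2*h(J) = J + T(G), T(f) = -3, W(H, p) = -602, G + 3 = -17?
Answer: 206723143/1458646 ≈ 141.72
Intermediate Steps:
G = -20 (G = -3 - 17 = -20)
b(A) = 5 - 4*A
h(J) = -3/2 + J/2 (h(J) = (J - 3)/2 = (-3 + J)/2 = -3/2 + J/2)
h(b(8 - 1*9))/W(255, -367) + 343406/2423 = (-3/2 + (5 - 4*(8 - 1*9))/2)/(-602) + 343406/2423 = (-3/2 + (5 - 4*(8 - 9))/2)*(-1/602) + 343406*(1/2423) = (-3/2 + (5 - 4*(-1))/2)*(-1/602) + 343406/2423 = (-3/2 + (5 + 4)/2)*(-1/602) + 343406/2423 = (-3/2 + (½)*9)*(-1/602) + 343406/2423 = (-3/2 + 9/2)*(-1/602) + 343406/2423 = 3*(-1/602) + 343406/2423 = -3/602 + 343406/2423 = 206723143/1458646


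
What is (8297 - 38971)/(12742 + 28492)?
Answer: -15337/20617 ≈ -0.74390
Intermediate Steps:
(8297 - 38971)/(12742 + 28492) = -30674/41234 = -30674*1/41234 = -15337/20617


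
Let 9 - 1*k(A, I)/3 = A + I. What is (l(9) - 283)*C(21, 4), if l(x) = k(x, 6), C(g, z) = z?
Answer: -1204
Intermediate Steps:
k(A, I) = 27 - 3*A - 3*I (k(A, I) = 27 - 3*(A + I) = 27 + (-3*A - 3*I) = 27 - 3*A - 3*I)
l(x) = 9 - 3*x (l(x) = 27 - 3*x - 3*6 = 27 - 3*x - 18 = 9 - 3*x)
(l(9) - 283)*C(21, 4) = ((9 - 3*9) - 283)*4 = ((9 - 27) - 283)*4 = (-18 - 283)*4 = -301*4 = -1204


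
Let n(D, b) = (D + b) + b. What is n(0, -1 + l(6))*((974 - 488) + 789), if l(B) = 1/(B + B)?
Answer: -4675/2 ≈ -2337.5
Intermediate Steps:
l(B) = 1/(2*B)
n(D, b) = D + 2*b
n(0, -1 + l(6))*((974 - 488) + 789) = (0 + 2*(-1 + (1/2)/6))*((974 - 488) + 789) = (0 + 2*(-1 + (1/2)*(1/6)))*(486 + 789) = (0 + 2*(-1 + 1/12))*1275 = (0 + 2*(-11/12))*1275 = (0 - 11/6)*1275 = -11/6*1275 = -4675/2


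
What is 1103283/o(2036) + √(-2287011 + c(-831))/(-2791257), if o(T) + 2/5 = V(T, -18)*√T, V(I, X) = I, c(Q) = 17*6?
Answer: 5516415/105497783198 + 28078552350*√509/52748891599 - I*√254101/930419 ≈ 12.009 - 0.00054178*I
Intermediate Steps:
c(Q) = 102
o(T) = -⅖ + T^(3/2) (o(T) = -⅖ + T*√T = -⅖ + T^(3/2))
1103283/o(2036) + √(-2287011 + c(-831))/(-2791257) = 1103283/(-⅖ + 2036^(3/2)) + √(-2287011 + 102)/(-2791257) = 1103283/(-⅖ + 4072*√509) + √(-2286909)*(-1/2791257) = 1103283/(-⅖ + 4072*√509) + (3*I*√254101)*(-1/2791257) = 1103283/(-⅖ + 4072*√509) - I*√254101/930419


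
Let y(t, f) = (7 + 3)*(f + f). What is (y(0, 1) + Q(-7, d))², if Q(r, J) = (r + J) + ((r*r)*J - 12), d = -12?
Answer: 358801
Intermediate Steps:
y(t, f) = 20*f (y(t, f) = 10*(2*f) = 20*f)
Q(r, J) = -12 + J + r + J*r² (Q(r, J) = (J + r) + (r²*J - 12) = (J + r) + (J*r² - 12) = (J + r) + (-12 + J*r²) = -12 + J + r + J*r²)
(y(0, 1) + Q(-7, d))² = (20*1 + (-12 - 12 - 7 - 12*(-7)²))² = (20 + (-12 - 12 - 7 - 12*49))² = (20 + (-12 - 12 - 7 - 588))² = (20 - 619)² = (-599)² = 358801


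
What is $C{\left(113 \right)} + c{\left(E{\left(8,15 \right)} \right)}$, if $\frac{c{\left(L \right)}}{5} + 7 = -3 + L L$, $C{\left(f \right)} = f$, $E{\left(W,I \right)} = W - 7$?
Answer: $68$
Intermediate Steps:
$E{\left(W,I \right)} = -7 + W$ ($E{\left(W,I \right)} = W - 7 = -7 + W$)
$c{\left(L \right)} = -50 + 5 L^{2}$ ($c{\left(L \right)} = -35 + 5 \left(-3 + L L\right) = -35 + 5 \left(-3 + L^{2}\right) = -35 + \left(-15 + 5 L^{2}\right) = -50 + 5 L^{2}$)
$C{\left(113 \right)} + c{\left(E{\left(8,15 \right)} \right)} = 113 - \left(50 - 5 \left(-7 + 8\right)^{2}\right) = 113 - \left(50 - 5 \cdot 1^{2}\right) = 113 + \left(-50 + 5 \cdot 1\right) = 113 + \left(-50 + 5\right) = 113 - 45 = 68$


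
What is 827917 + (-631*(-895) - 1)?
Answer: 1392661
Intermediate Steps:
827917 + (-631*(-895) - 1) = 827917 + (564745 - 1) = 827917 + 564744 = 1392661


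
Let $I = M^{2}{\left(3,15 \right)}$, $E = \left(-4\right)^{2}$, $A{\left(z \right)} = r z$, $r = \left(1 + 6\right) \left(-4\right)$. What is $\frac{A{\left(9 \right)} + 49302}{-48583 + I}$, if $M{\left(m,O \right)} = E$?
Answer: $- \frac{16350}{16109} \approx -1.015$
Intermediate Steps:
$r = -28$ ($r = 7 \left(-4\right) = -28$)
$A{\left(z \right)} = - 28 z$
$E = 16$
$M{\left(m,O \right)} = 16$
$I = 256$ ($I = 16^{2} = 256$)
$\frac{A{\left(9 \right)} + 49302}{-48583 + I} = \frac{\left(-28\right) 9 + 49302}{-48583 + 256} = \frac{-252 + 49302}{-48327} = 49050 \left(- \frac{1}{48327}\right) = - \frac{16350}{16109}$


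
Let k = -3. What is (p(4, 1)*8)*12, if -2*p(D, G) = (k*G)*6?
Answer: 864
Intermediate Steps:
p(D, G) = 9*G (p(D, G) = -(-3*G)*6/2 = -(-9)*G = 9*G)
(p(4, 1)*8)*12 = ((9*1)*8)*12 = (9*8)*12 = 72*12 = 864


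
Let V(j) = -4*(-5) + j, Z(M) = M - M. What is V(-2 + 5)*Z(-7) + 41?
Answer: 41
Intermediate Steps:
Z(M) = 0
V(j) = 20 + j
V(-2 + 5)*Z(-7) + 41 = (20 + (-2 + 5))*0 + 41 = (20 + 3)*0 + 41 = 23*0 + 41 = 0 + 41 = 41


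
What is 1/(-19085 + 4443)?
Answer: -1/14642 ≈ -6.8297e-5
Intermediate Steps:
1/(-19085 + 4443) = 1/(-14642) = -1/14642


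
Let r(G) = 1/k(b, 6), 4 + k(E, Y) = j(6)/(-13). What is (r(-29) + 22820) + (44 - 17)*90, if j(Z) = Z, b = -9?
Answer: 1464487/58 ≈ 25250.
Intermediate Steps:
k(E, Y) = -58/13 (k(E, Y) = -4 + 6/(-13) = -4 + 6*(-1/13) = -4 - 6/13 = -58/13)
r(G) = -13/58 (r(G) = 1/(-58/13) = -13/58)
(r(-29) + 22820) + (44 - 17)*90 = (-13/58 + 22820) + (44 - 17)*90 = 1323547/58 + 27*90 = 1323547/58 + 2430 = 1464487/58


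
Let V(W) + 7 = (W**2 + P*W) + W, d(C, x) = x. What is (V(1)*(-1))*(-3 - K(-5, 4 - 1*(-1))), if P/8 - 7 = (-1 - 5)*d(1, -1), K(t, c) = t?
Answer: -198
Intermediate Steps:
P = 104 (P = 56 + 8*((-1 - 5)*(-1)) = 56 + 8*(-6*(-1)) = 56 + 8*6 = 56 + 48 = 104)
V(W) = -7 + W**2 + 105*W (V(W) = -7 + ((W**2 + 104*W) + W) = -7 + (W**2 + 105*W) = -7 + W**2 + 105*W)
(V(1)*(-1))*(-3 - K(-5, 4 - 1*(-1))) = ((-7 + 1**2 + 105*1)*(-1))*(-3 - 1*(-5)) = ((-7 + 1 + 105)*(-1))*(-3 + 5) = (99*(-1))*2 = -99*2 = -198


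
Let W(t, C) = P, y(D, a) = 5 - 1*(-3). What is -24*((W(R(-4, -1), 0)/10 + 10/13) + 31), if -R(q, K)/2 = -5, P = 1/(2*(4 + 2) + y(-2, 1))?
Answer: -247839/325 ≈ -762.58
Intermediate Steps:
y(D, a) = 8 (y(D, a) = 5 + 3 = 8)
P = 1/20 (P = 1/(2*(4 + 2) + 8) = 1/(2*6 + 8) = 1/(12 + 8) = 1/20 ≈ 0.050000)
R(q, K) = 10 (R(q, K) = -2*(-5) = 10)
W(t, C) = 1/20
-24*((W(R(-4, -1), 0)/10 + 10/13) + 31) = -24*(((1/20)/10 + 10/13) + 31) = -24*(((1/20)*(⅒) + 10*(1/13)) + 31) = -24*((1/200 + 10/13) + 31) = -24*(2013/2600 + 31) = -24*82613/2600 = -247839/325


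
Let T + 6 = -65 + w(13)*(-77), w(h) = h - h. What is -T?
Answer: 71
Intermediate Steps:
w(h) = 0
T = -71 (T = -6 + (-65 + 0*(-77)) = -6 + (-65 + 0) = -6 - 65 = -71)
-T = -1*(-71) = 71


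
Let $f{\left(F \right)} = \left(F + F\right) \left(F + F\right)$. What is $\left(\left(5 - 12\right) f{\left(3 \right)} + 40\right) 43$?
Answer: $-9116$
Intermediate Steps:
$f{\left(F \right)} = 4 F^{2}$ ($f{\left(F \right)} = 2 F 2 F = 4 F^{2}$)
$\left(\left(5 - 12\right) f{\left(3 \right)} + 40\right) 43 = \left(\left(5 - 12\right) 4 \cdot 3^{2} + 40\right) 43 = \left(\left(5 - 12\right) 4 \cdot 9 + 40\right) 43 = \left(\left(-7\right) 36 + 40\right) 43 = \left(-252 + 40\right) 43 = \left(-212\right) 43 = -9116$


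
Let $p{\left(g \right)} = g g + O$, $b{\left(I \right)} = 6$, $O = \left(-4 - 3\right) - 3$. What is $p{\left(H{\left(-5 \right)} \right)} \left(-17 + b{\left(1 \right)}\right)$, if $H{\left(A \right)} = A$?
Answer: $-165$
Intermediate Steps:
$O = -10$ ($O = -7 - 3 = -10$)
$p{\left(g \right)} = -10 + g^{2}$ ($p{\left(g \right)} = g g - 10 = g^{2} - 10 = -10 + g^{2}$)
$p{\left(H{\left(-5 \right)} \right)} \left(-17 + b{\left(1 \right)}\right) = \left(-10 + \left(-5\right)^{2}\right) \left(-17 + 6\right) = \left(-10 + 25\right) \left(-11\right) = 15 \left(-11\right) = -165$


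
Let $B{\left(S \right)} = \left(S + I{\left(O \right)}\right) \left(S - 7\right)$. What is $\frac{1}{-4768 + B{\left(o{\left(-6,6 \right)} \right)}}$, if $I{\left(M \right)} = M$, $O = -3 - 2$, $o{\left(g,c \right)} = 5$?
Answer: $- \frac{1}{4768} \approx -0.00020973$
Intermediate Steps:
$O = -5$
$B{\left(S \right)} = \left(-7 + S\right) \left(-5 + S\right)$ ($B{\left(S \right)} = \left(S - 5\right) \left(S - 7\right) = \left(-5 + S\right) \left(-7 + S\right) = \left(-7 + S\right) \left(-5 + S\right)$)
$\frac{1}{-4768 + B{\left(o{\left(-6,6 \right)} \right)}} = \frac{1}{-4768 + \left(35 + 5^{2} - 60\right)} = \frac{1}{-4768 + \left(35 + 25 - 60\right)} = \frac{1}{-4768 + 0} = \frac{1}{-4768} = - \frac{1}{4768}$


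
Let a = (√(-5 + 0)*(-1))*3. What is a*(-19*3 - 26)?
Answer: 249*I*√5 ≈ 556.78*I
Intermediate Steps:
a = -3*I*√5 (a = (√(-5)*(-1))*3 = ((I*√5)*(-1))*3 = -I*√5*3 = -3*I*√5 ≈ -6.7082*I)
a*(-19*3 - 26) = (-3*I*√5)*(-19*3 - 26) = (-3*I*√5)*(-57 - 26) = -3*I*√5*(-83) = 249*I*√5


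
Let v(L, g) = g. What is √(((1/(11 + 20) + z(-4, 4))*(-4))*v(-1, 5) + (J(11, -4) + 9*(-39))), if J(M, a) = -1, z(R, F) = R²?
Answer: 2*I*√161603/31 ≈ 25.935*I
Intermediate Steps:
√(((1/(11 + 20) + z(-4, 4))*(-4))*v(-1, 5) + (J(11, -4) + 9*(-39))) = √(((1/(11 + 20) + (-4)²)*(-4))*5 + (-1 + 9*(-39))) = √(((1/31 + 16)*(-4))*5 + (-1 - 351)) = √(((1/31 + 16)*(-4))*5 - 352) = √(((497/31)*(-4))*5 - 352) = √(-1988/31*5 - 352) = √(-9940/31 - 352) = √(-20852/31) = 2*I*√161603/31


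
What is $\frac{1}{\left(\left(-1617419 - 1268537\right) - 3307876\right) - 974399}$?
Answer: $- \frac{1}{7168231} \approx -1.395 \cdot 10^{-7}$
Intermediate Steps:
$\frac{1}{\left(\left(-1617419 - 1268537\right) - 3307876\right) - 974399} = \frac{1}{\left(-2885956 - 3307876\right) - 974399} = \frac{1}{-6193832 - 974399} = \frac{1}{-7168231} = - \frac{1}{7168231}$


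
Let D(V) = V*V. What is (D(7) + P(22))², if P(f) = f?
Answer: 5041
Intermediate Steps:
D(V) = V²
(D(7) + P(22))² = (7² + 22)² = (49 + 22)² = 71² = 5041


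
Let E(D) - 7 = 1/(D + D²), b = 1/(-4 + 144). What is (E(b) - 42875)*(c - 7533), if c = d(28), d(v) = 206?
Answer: 44143621676/141 ≈ 3.1308e+8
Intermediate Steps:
b = 1/140 ≈ 0.0071429
c = 206
E(D) = 7 + 1/(D + D²)
(E(b) - 42875)*(c - 7533) = ((1 + 7*(1/140) + 7*(1/140)²)/((1/140)*(1 + 1/140)) - 42875)*(206 - 7533) = (140*(1 + 1/20 + 7*(1/19600))/(141/140) - 42875)*(-7327) = (140*(140/141)*(1 + 1/20 + 1/2800) - 42875)*(-7327) = (140*(140/141)*(2941/2800) - 42875)*(-7327) = (20587/141 - 42875)*(-7327) = -6024788/141*(-7327) = 44143621676/141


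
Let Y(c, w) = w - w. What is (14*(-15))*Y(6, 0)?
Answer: 0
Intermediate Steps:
Y(c, w) = 0
(14*(-15))*Y(6, 0) = (14*(-15))*0 = -210*0 = 0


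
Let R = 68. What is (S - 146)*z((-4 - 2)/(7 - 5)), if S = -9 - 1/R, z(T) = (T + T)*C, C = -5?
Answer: -158115/34 ≈ -4650.4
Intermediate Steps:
z(T) = -10*T (z(T) = (T + T)*(-5) = (2*T)*(-5) = -10*T)
S = -613/68 (S = -9 - 1/68 = -613/68 ≈ -9.0147)
(S - 146)*z((-4 - 2)/(7 - 5)) = (-613/68 - 146)*(-10*(-4 - 2)/(7 - 5)) = -(-52705)*(-6/2)/34 = -(-52705)*(-6*½)/34 = -(-52705)*(-3)/34 = -10541/68*30 = -158115/34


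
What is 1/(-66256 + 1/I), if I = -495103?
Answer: -495103/32803544369 ≈ -1.5093e-5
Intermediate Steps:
1/(-66256 + 1/I) = 1/(-66256 + 1/(-495103)) = 1/(-66256 - 1/495103) = 1/(-32803544369/495103) = -495103/32803544369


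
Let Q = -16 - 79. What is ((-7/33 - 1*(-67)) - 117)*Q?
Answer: 157415/33 ≈ 4770.1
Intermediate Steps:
Q = -95
((-7/33 - 1*(-67)) - 117)*Q = ((-7/33 - 1*(-67)) - 117)*(-95) = ((-7*1/33 + 67) - 117)*(-95) = ((-7/33 + 67) - 117)*(-95) = (2204/33 - 117)*(-95) = -1657/33*(-95) = 157415/33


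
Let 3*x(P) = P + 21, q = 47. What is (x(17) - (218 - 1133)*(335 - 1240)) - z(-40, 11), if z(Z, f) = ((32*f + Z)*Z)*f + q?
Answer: -2072488/3 ≈ -6.9083e+5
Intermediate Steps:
x(P) = 7 + P/3 (x(P) = (P + 21)/3 = (21 + P)/3 = 7 + P/3)
z(Z, f) = 47 + Z*f*(Z + 32*f) (z(Z, f) = ((32*f + Z)*Z)*f + 47 = ((Z + 32*f)*Z)*f + 47 = (Z*(Z + 32*f))*f + 47 = Z*f*(Z + 32*f) + 47 = 47 + Z*f*(Z + 32*f))
(x(17) - (218 - 1133)*(335 - 1240)) - z(-40, 11) = ((7 + (1/3)*17) - (218 - 1133)*(335 - 1240)) - (47 + 11*(-40)**2 + 32*(-40)*11**2) = ((7 + 17/3) - (-915)*(-905)) - (47 + 11*1600 + 32*(-40)*121) = (38/3 - 1*828075) - (47 + 17600 - 154880) = (38/3 - 828075) - 1*(-137233) = -2484187/3 + 137233 = -2072488/3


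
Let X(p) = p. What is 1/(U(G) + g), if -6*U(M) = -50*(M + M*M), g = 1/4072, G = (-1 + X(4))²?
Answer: 4072/3054001 ≈ 0.0013333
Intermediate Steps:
G = 9 (G = (-1 + 4)² = 3² = 9)
g = 1/4072 ≈ 0.00024558
U(M) = 25*M/3 + 25*M²/3 (U(M) = -(-25)*(M + M*M)/3 = -(-25)*(M + M²)/3 = -(-50*M - 50*M²)/6 = 25*M/3 + 25*M²/3)
1/(U(G) + g) = 1/((25/3)*9*(1 + 9) + 1/4072) = 1/((25/3)*9*10 + 1/4072) = 1/(750 + 1/4072) = 1/(3054001/4072) = 4072/3054001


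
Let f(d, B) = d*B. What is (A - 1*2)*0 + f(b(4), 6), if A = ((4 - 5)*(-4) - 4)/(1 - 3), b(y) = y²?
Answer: 96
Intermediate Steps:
f(d, B) = B*d
A = 0 (A = (-1*(-4) - 4)/(-2) = (4 - 4)*(-½) = 0*(-½) = 0)
(A - 1*2)*0 + f(b(4), 6) = (0 - 1*2)*0 + 6*4² = (0 - 2)*0 + 6*16 = -2*0 + 96 = 0 + 96 = 96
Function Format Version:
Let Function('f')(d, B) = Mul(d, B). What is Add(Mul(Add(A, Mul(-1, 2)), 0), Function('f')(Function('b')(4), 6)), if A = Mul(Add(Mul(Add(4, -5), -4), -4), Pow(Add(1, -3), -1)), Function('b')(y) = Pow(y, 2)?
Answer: 96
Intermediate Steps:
Function('f')(d, B) = Mul(B, d)
A = 0 (A = Mul(Add(Mul(-1, -4), -4), Pow(-2, -1)) = Mul(Add(4, -4), Rational(-1, 2)) = Mul(0, Rational(-1, 2)) = 0)
Add(Mul(Add(A, Mul(-1, 2)), 0), Function('f')(Function('b')(4), 6)) = Add(Mul(Add(0, Mul(-1, 2)), 0), Mul(6, Pow(4, 2))) = Add(Mul(Add(0, -2), 0), Mul(6, 16)) = Add(Mul(-2, 0), 96) = Add(0, 96) = 96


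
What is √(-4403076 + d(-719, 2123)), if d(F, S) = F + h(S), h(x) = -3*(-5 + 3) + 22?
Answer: I*√4403767 ≈ 2098.5*I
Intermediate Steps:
h(x) = 28 (h(x) = -3*(-2) + 22 = 6 + 22 = 28)
d(F, S) = 28 + F (d(F, S) = F + 28 = 28 + F)
√(-4403076 + d(-719, 2123)) = √(-4403076 + (28 - 719)) = √(-4403076 - 691) = √(-4403767) = I*√4403767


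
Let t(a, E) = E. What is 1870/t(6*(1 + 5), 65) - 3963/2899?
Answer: 79439/2899 ≈ 27.402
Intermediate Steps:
1870/t(6*(1 + 5), 65) - 3963/2899 = 1870/65 - 3963/2899 = 1870*(1/65) - 3963*1/2899 = 374/13 - 3963/2899 = 79439/2899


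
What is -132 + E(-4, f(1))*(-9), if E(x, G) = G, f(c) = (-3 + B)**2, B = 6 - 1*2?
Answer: -141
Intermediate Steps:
B = 4 (B = 6 - 2 = 4)
f(c) = 1 (f(c) = (-3 + 4)**2 = 1**2 = 1)
-132 + E(-4, f(1))*(-9) = -132 + 1*(-9) = -132 - 9 = -141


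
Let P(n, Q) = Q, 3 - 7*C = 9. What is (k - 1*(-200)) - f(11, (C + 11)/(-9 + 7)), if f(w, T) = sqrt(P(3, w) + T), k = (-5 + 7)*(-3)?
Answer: 194 - sqrt(1162)/14 ≈ 191.57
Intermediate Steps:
C = -6/7 (C = 3/7 - 1/7*9 = 3/7 - 9/7 = -6/7 ≈ -0.85714)
k = -6 (k = 2*(-3) = -6)
f(w, T) = sqrt(T + w) (f(w, T) = sqrt(w + T) = sqrt(T + w))
(k - 1*(-200)) - f(11, (C + 11)/(-9 + 7)) = (-6 - 1*(-200)) - sqrt((-6/7 + 11)/(-9 + 7) + 11) = (-6 + 200) - sqrt((71/7)/(-2) + 11) = 194 - sqrt((71/7)*(-1/2) + 11) = 194 - sqrt(-71/14 + 11) = 194 - sqrt(83/14) = 194 - sqrt(1162)/14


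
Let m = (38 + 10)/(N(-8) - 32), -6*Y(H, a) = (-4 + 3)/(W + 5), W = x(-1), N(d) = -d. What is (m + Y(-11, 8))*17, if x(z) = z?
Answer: -799/24 ≈ -33.292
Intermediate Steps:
W = -1
Y(H, a) = 1/24 (Y(H, a) = -(-4 + 3)/(6*(-1 + 5)) = -(-1)/(6*4) = -⅙*(-¼) = 1/24)
m = -2 (m = (38 + 10)/(-1*(-8) - 32) = 48/(8 - 32) = 48/(-24) = 48*(-1/24) = -2)
(m + Y(-11, 8))*17 = (-2 + 1/24)*17 = -47/24*17 = -799/24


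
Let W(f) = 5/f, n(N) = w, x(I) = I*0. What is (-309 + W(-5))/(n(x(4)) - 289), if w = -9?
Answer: 155/149 ≈ 1.0403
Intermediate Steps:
x(I) = 0
n(N) = -9
(-309 + W(-5))/(n(x(4)) - 289) = (-309 + 5/(-5))/(-9 - 289) = (-309 + 5*(-1/5))/(-298) = (-309 - 1)*(-1/298) = -310*(-1/298) = 155/149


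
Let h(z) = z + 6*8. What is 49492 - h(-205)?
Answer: 49649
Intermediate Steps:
h(z) = 48 + z (h(z) = z + 48 = 48 + z)
49492 - h(-205) = 49492 - (48 - 205) = 49492 - 1*(-157) = 49492 + 157 = 49649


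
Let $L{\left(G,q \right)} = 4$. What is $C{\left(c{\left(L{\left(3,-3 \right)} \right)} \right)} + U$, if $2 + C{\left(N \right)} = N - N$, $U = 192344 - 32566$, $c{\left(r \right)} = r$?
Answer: $159776$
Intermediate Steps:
$U = 159778$ ($U = 192344 - 32566 = 159778$)
$C{\left(N \right)} = -2$ ($C{\left(N \right)} = -2 + \left(N - N\right) = -2 + 0 = -2$)
$C{\left(c{\left(L{\left(3,-3 \right)} \right)} \right)} + U = -2 + 159778 = 159776$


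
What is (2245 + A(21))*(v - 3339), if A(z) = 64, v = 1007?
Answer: -5384588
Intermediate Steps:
(2245 + A(21))*(v - 3339) = (2245 + 64)*(1007 - 3339) = 2309*(-2332) = -5384588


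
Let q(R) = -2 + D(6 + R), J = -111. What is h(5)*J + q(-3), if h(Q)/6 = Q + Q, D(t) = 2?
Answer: -6660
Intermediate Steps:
q(R) = 0 (q(R) = -2 + 2 = 0)
h(Q) = 12*Q (h(Q) = 6*(Q + Q) = 6*(2*Q) = 12*Q)
h(5)*J + q(-3) = (12*5)*(-111) + 0 = 60*(-111) + 0 = -6660 + 0 = -6660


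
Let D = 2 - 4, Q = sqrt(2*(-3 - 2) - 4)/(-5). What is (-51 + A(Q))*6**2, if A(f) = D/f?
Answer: -1836 - 180*I*sqrt(14)/7 ≈ -1836.0 - 96.214*I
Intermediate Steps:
Q = -I*sqrt(14)/5 (Q = sqrt(2*(-5) - 4)*(-1/5) = sqrt(-10 - 4)*(-1/5) = sqrt(-14)*(-1/5) = (I*sqrt(14))*(-1/5) = -I*sqrt(14)/5 ≈ -0.74833*I)
D = -2
A(f) = -2/f
(-51 + A(Q))*6**2 = (-51 - 2*5*I*sqrt(14)/14)*6**2 = (-51 - 5*I*sqrt(14)/7)*36 = -1836 - 180*I*sqrt(14)/7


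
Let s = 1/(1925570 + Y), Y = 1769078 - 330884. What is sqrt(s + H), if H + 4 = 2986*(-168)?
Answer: I*sqrt(1419036588067457507)/1681882 ≈ 708.27*I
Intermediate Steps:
Y = 1438194
H = -501652 (H = -4 + 2986*(-168) = -4 - 501648 = -501652)
s = 1/3363764 (s = 1/(1925570 + 1438194) = 1/3363764 ≈ 2.9729e-7)
sqrt(s + H) = sqrt(1/3363764 - 501652) = sqrt(-1687438938127/3363764) = I*sqrt(1419036588067457507)/1681882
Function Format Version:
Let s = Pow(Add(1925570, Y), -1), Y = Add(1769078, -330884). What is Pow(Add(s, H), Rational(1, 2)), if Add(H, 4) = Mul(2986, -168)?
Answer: Mul(Rational(1, 1681882), I, Pow(1419036588067457507, Rational(1, 2))) ≈ Mul(708.27, I)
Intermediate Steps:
Y = 1438194
H = -501652 (H = Add(-4, Mul(2986, -168)) = Add(-4, -501648) = -501652)
s = Rational(1, 3363764) (s = Pow(Add(1925570, 1438194), -1) = Pow(3363764, -1) = Rational(1, 3363764) ≈ 2.9729e-7)
Pow(Add(s, H), Rational(1, 2)) = Pow(Add(Rational(1, 3363764), -501652), Rational(1, 2)) = Pow(Rational(-1687438938127, 3363764), Rational(1, 2)) = Mul(Rational(1, 1681882), I, Pow(1419036588067457507, Rational(1, 2)))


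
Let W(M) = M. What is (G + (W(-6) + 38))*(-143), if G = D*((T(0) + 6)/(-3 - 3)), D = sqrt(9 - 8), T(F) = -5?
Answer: -27313/6 ≈ -4552.2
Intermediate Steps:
D = 1 (D = sqrt(1) = 1)
G = -1/6 (G = 1*((-5 + 6)/(-3 - 3)) = 1*(1/(-6)) = 1*(1*(-1/6)) = 1*(-1/6) = -1/6 ≈ -0.16667)
(G + (W(-6) + 38))*(-143) = (-1/6 + (-6 + 38))*(-143) = (-1/6 + 32)*(-143) = (191/6)*(-143) = -27313/6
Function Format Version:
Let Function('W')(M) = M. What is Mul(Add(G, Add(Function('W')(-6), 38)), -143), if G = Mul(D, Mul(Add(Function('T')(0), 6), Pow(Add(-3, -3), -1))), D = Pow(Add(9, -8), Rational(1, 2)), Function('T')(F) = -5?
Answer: Rational(-27313, 6) ≈ -4552.2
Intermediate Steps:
D = 1 (D = Pow(1, Rational(1, 2)) = 1)
G = Rational(-1, 6) (G = Mul(1, Mul(Add(-5, 6), Pow(Add(-3, -3), -1))) = Mul(1, Mul(1, Pow(-6, -1))) = Mul(1, Mul(1, Rational(-1, 6))) = Mul(1, Rational(-1, 6)) = Rational(-1, 6) ≈ -0.16667)
Mul(Add(G, Add(Function('W')(-6), 38)), -143) = Mul(Add(Rational(-1, 6), Add(-6, 38)), -143) = Mul(Add(Rational(-1, 6), 32), -143) = Mul(Rational(191, 6), -143) = Rational(-27313, 6)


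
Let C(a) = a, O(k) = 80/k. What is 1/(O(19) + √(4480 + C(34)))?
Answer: -760/811577 + 361*√4514/1623154 ≈ 0.014006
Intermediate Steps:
1/(O(19) + √(4480 + C(34))) = 1/(80/19 + √(4480 + 34)) = 1/(80*(1/19) + √4514) = 1/(80/19 + √4514)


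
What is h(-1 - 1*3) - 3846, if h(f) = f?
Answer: -3850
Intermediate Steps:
h(-1 - 1*3) - 3846 = (-1 - 1*3) - 3846 = (-1 - 3) - 3846 = -4 - 3846 = -3850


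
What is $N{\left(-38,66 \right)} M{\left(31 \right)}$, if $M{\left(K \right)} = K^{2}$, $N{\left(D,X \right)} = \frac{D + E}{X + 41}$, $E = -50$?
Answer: $- \frac{84568}{107} \approx -790.36$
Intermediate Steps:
$N{\left(D,X \right)} = \frac{-50 + D}{41 + X}$ ($N{\left(D,X \right)} = \frac{D - 50}{X + 41} = \frac{-50 + D}{41 + X}$)
$N{\left(-38,66 \right)} M{\left(31 \right)} = \frac{-50 - 38}{41 + 66} \cdot 31^{2} = \frac{1}{107} \left(-88\right) 961 = \left(- \frac{88}{107}\right) 961 = - \frac{84568}{107}$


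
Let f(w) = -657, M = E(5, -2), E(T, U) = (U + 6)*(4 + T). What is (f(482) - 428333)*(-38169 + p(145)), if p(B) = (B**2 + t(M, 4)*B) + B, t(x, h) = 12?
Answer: 6545958410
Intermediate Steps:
E(T, U) = (4 + T)*(6 + U) (E(T, U) = (6 + U)*(4 + T) = (4 + T)*(6 + U))
M = 36 (M = 24 + 4*(-2) + 6*5 + 5*(-2) = 24 - 8 + 30 - 10 = 36)
p(B) = B**2 + 13*B (p(B) = (B**2 + 12*B) + B = B**2 + 13*B)
(f(482) - 428333)*(-38169 + p(145)) = (-657 - 428333)*(-38169 + 145*(13 + 145)) = -428990*(-38169 + 145*158) = -428990*(-38169 + 22910) = -428990*(-15259) = 6545958410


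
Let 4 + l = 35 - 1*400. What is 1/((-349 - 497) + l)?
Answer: -1/1215 ≈ -0.00082305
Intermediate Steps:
l = -369 (l = -4 + (35 - 1*400) = -4 + (35 - 400) = -4 - 365 = -369)
1/((-349 - 497) + l) = 1/((-349 - 497) - 369) = 1/(-846 - 369) = 1/(-1215) = -1/1215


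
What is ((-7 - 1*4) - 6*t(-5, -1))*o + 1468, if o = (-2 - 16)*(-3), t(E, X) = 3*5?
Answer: -3986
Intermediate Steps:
t(E, X) = 15
o = 54 (o = -18*(-3) = 54)
((-7 - 1*4) - 6*t(-5, -1))*o + 1468 = ((-7 - 1*4) - 6*15)*54 + 1468 = ((-7 - 4) - 90)*54 + 1468 = (-11 - 90)*54 + 1468 = -101*54 + 1468 = -5454 + 1468 = -3986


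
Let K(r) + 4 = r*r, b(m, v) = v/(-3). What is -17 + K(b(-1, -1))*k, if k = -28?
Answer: 827/9 ≈ 91.889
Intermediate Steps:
b(m, v) = -v/3 (b(m, v) = v*(-⅓) = -v/3)
K(r) = -4 + r² (K(r) = -4 + r*r = -4 + r²)
-17 + K(b(-1, -1))*k = -17 + (-4 + (-⅓*(-1))²)*(-28) = -17 + (-4 + (⅓)²)*(-28) = -17 + (-4 + ⅑)*(-28) = -17 - 35/9*(-28) = -17 + 980/9 = 827/9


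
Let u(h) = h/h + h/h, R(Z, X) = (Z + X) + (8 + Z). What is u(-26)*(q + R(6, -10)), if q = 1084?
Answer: 2188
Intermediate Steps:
R(Z, X) = 8 + X + 2*Z (R(Z, X) = (X + Z) + (8 + Z) = 8 + X + 2*Z)
u(h) = 2 (u(h) = 1 + 1 = 2)
u(-26)*(q + R(6, -10)) = 2*(1084 + (8 - 10 + 2*6)) = 2*(1084 + (8 - 10 + 12)) = 2*(1084 + 10) = 2*1094 = 2188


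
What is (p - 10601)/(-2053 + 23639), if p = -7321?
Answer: -8961/10793 ≈ -0.83026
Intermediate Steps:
(p - 10601)/(-2053 + 23639) = (-7321 - 10601)/(-2053 + 23639) = -17922/21586 = -17922*1/21586 = -8961/10793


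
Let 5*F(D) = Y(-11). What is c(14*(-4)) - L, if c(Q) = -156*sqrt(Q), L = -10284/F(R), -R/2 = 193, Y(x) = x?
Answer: -51420/11 - 312*I*sqrt(14) ≈ -4674.5 - 1167.4*I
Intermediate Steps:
R = -386 (R = -2*193 = -386)
F(D) = -11/5 (F(D) = (1/5)*(-11) = -11/5)
L = 51420/11 (L = -10284/(-11/5) = -10284*(-5/11) = 51420/11 ≈ 4674.5)
c(14*(-4)) - L = -156*2*I*sqrt(14) - 1*51420/11 = -312*I*sqrt(14) - 51420/11 = -51420/11 - 312*I*sqrt(14)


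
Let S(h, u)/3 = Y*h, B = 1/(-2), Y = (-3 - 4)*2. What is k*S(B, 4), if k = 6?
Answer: 126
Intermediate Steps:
Y = -14 (Y = -7*2 = -14)
B = -½ ≈ -0.50000
S(h, u) = -42*h (S(h, u) = 3*(-14*h) = -42*h)
k*S(B, 4) = 6*(-42*(-½)) = 6*21 = 126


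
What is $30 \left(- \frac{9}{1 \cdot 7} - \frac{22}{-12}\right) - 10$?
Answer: $\frac{45}{7} \approx 6.4286$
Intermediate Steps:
$30 \left(- \frac{9}{1 \cdot 7} - \frac{22}{-12}\right) - 10 = 30 \left(- \frac{9}{7} - - \frac{11}{6}\right) - 10 = 30 \left(\left(-9\right) \frac{1}{7} + \frac{11}{6}\right) - 10 = 30 \left(- \frac{9}{7} + \frac{11}{6}\right) - 10 = 30 \cdot \frac{23}{42} - 10 = \frac{115}{7} - 10 = \frac{45}{7}$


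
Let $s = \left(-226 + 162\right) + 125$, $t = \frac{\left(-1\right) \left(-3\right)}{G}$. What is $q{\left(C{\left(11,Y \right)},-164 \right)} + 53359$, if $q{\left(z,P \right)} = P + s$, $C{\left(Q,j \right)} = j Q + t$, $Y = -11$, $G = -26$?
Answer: $53256$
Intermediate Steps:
$t = - \frac{3}{26}$ ($t = \frac{\left(-1\right) \left(-3\right)}{-26} = 3 \left(- \frac{1}{26}\right) = - \frac{3}{26} \approx -0.11538$)
$C{\left(Q,j \right)} = - \frac{3}{26} + Q j$ ($C{\left(Q,j \right)} = j Q - \frac{3}{26} = Q j - \frac{3}{26} = - \frac{3}{26} + Q j$)
$s = 61$ ($s = -64 + 125 = 61$)
$q{\left(z,P \right)} = 61 + P$ ($q{\left(z,P \right)} = P + 61 = 61 + P$)
$q{\left(C{\left(11,Y \right)},-164 \right)} + 53359 = \left(61 - 164\right) + 53359 = -103 + 53359 = 53256$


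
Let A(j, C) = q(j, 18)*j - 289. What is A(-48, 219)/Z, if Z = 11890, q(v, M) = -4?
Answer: -97/11890 ≈ -0.0081581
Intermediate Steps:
A(j, C) = -289 - 4*j (A(j, C) = -4*j - 289 = -289 - 4*j)
A(-48, 219)/Z = (-289 - 4*(-48))/11890 = (-289 + 192)*(1/11890) = -97*1/11890 = -97/11890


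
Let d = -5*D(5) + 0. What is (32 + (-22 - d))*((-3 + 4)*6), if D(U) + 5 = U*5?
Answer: 660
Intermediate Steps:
D(U) = -5 + 5*U (D(U) = -5 + U*5 = -5 + 5*U)
d = -100 (d = -5*(-5 + 5*5) + 0 = -5*(-5 + 25) + 0 = -5*20 + 0 = -100 + 0 = -100)
(32 + (-22 - d))*((-3 + 4)*6) = (32 + (-22 - 1*(-100)))*((-3 + 4)*6) = (32 + (-22 + 100))*(1*6) = (32 + 78)*6 = 110*6 = 660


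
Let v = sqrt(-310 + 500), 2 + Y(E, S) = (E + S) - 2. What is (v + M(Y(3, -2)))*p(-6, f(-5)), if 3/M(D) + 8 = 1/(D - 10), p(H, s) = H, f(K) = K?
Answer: 78/35 - 6*sqrt(190) ≈ -80.476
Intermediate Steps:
Y(E, S) = -4 + E + S (Y(E, S) = -2 + ((E + S) - 2) = -2 + (-2 + E + S) = -4 + E + S)
v = sqrt(190) ≈ 13.784
M(D) = 3/(-8 + 1/(-10 + D)) (M(D) = 3/(-8 + 1/(D - 10)) = 3/(-8 + 1/(-10 + D)))
(v + M(Y(3, -2)))*p(-6, f(-5)) = (sqrt(190) + 3*(10 - (-4 + 3 - 2))/(-81 + 8*(-4 + 3 - 2)))*(-6) = (sqrt(190) + 3*(10 - 1*(-3))/(-81 + 8*(-3)))*(-6) = (sqrt(190) + 3*(10 + 3)/(-81 - 24))*(-6) = (sqrt(190) + 3*13/(-105))*(-6) = (sqrt(190) + 3*(-1/105)*13)*(-6) = (sqrt(190) - 13/35)*(-6) = (-13/35 + sqrt(190))*(-6) = 78/35 - 6*sqrt(190)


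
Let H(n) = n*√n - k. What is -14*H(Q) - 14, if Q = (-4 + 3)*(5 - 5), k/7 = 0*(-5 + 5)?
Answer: -14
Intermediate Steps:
k = 0 (k = 7*(0*(-5 + 5)) = 7*(0*0) = 7*0 = 0)
Q = 0 (Q = -1*0 = 0)
H(n) = n^(3/2) (H(n) = n*√n - 1*0 = n^(3/2) + 0 = n^(3/2))
-14*H(Q) - 14 = -14*0^(3/2) - 14 = -14*0 - 14 = 0 - 14 = -14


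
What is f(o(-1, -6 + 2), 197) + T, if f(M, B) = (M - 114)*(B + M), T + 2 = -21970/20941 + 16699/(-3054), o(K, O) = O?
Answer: -1457028857803/63953814 ≈ -22783.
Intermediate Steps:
T = -544697767/63953814 (T = -2 + (-21970/20941 + 16699/(-3054)) = -2 + (-21970*1/20941 + 16699*(-1/3054)) = -2 + (-21970/20941 - 16699/3054) = -2 - 416790139/63953814 = -544697767/63953814 ≈ -8.5170)
f(M, B) = (-114 + M)*(B + M)
f(o(-1, -6 + 2), 197) + T = ((-6 + 2)**2 - 114*197 - 114*(-6 + 2) + 197*(-6 + 2)) - 544697767/63953814 = ((-4)**2 - 22458 - 114*(-4) + 197*(-4)) - 544697767/63953814 = (16 - 22458 + 456 - 788) - 544697767/63953814 = -22774 - 544697767/63953814 = -1457028857803/63953814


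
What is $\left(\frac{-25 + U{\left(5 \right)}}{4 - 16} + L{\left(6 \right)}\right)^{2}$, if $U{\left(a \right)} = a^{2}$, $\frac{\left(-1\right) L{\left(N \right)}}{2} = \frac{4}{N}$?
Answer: $\frac{16}{9} \approx 1.7778$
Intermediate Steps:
$L{\left(N \right)} = - \frac{8}{N}$ ($L{\left(N \right)} = - 2 \frac{4}{N} = - \frac{8}{N}$)
$\left(\frac{-25 + U{\left(5 \right)}}{4 - 16} + L{\left(6 \right)}\right)^{2} = \left(\frac{-25 + 5^{2}}{4 - 16} - \frac{8}{6}\right)^{2} = \left(\frac{-25 + 25}{-12} - \frac{4}{3}\right)^{2} = \left(0 \left(- \frac{1}{12}\right) - \frac{4}{3}\right)^{2} = \left(0 - \frac{4}{3}\right)^{2} = \left(- \frac{4}{3}\right)^{2} = \frac{16}{9}$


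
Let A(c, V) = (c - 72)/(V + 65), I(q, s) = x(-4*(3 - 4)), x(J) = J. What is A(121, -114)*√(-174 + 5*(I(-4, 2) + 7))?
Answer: -I*√119 ≈ -10.909*I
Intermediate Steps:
I(q, s) = 4 (I(q, s) = -4*(3 - 4) = -4*(-1) = 4)
A(c, V) = (-72 + c)/(65 + V)
A(121, -114)*√(-174 + 5*(I(-4, 2) + 7)) = ((-72 + 121)/(65 - 114))*√(-174 + 5*(4 + 7)) = (49/(-49))*√(-174 + 5*11) = (-1/49*49)*√(-174 + 55) = -√(-119) = -I*√119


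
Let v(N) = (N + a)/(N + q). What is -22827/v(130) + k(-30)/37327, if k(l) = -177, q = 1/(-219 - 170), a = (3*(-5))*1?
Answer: -43088003459196/1669823345 ≈ -25804.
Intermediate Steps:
a = -15 (a = -15*1 = -15)
q = -1/389 (q = 1/(-389) = -1/389 ≈ -0.0025707)
v(N) = (-15 + N)/(-1/389 + N) (v(N) = (N - 15)/(N - 1/389) = (-15 + N)/(-1/389 + N))
-22827/v(130) + k(-30)/37327 = -22827*(-1 + 389*130)/(389*(-15 + 130)) - 177/37327 = -22827/(389*115/(-1 + 50570)) - 177*1/37327 = -22827/(389*115/50569) - 177/37327 = -22827/(389*(1/50569)*115) - 177/37327 = -22827/44735/50569 - 177/37327 = -22827*50569/44735 - 177/37327 = -1154338563/44735 - 177/37327 = -43088003459196/1669823345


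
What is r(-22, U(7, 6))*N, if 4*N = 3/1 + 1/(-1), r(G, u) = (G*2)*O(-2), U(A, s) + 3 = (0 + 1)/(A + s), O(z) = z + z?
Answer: 88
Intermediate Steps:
O(z) = 2*z
U(A, s) = -3 + 1/(A + s) (U(A, s) = -3 + (0 + 1)/(A + s) = -3 + 1/(A + s))
r(G, u) = -8*G (r(G, u) = (G*2)*(2*(-2)) = (2*G)*(-4) = -8*G)
N = ½ (N = (3/1 + 1/(-1))/4 = (3*1 + 1*(-1))/4 = (3 - 1)/4 = (¼)*2 = ½ ≈ 0.50000)
r(-22, U(7, 6))*N = -8*(-22)*(½) = 176*(½) = 88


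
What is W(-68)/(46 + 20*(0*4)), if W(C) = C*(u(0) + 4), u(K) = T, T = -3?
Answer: -34/23 ≈ -1.4783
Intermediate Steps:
u(K) = -3
W(C) = C (W(C) = C*(-3 + 4) = C*1 = C)
W(-68)/(46 + 20*(0*4)) = -68/(46 + 20*(0*4)) = -68/(46 + 20*0) = -68/(46 + 0) = -68/46 = -68*1/46 = -34/23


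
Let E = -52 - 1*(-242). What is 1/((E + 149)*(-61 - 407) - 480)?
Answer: -1/159132 ≈ -6.2841e-6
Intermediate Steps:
E = 190 (E = -52 + 242 = 190)
1/((E + 149)*(-61 - 407) - 480) = 1/((190 + 149)*(-61 - 407) - 480) = 1/(339*(-468) - 480) = 1/(-158652 - 480) = 1/(-159132) = -1/159132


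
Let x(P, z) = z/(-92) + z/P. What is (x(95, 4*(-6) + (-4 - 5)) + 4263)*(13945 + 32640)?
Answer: 347139484923/1748 ≈ 1.9859e+8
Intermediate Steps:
x(P, z) = -z/92 + z/P (x(P, z) = z*(-1/92) + z/P = -z/92 + z/P)
(x(95, 4*(-6) + (-4 - 5)) + 4263)*(13945 + 32640) = ((-(4*(-6) + (-4 - 5))/92 + (4*(-6) + (-4 - 5))/95) + 4263)*(13945 + 32640) = ((-(-24 - 9)/92 + (-24 - 9)*(1/95)) + 4263)*46585 = ((-1/92*(-33) - 33*1/95) + 4263)*46585 = ((33/92 - 33/95) + 4263)*46585 = (99/8740 + 4263)*46585 = (37258719/8740)*46585 = 347139484923/1748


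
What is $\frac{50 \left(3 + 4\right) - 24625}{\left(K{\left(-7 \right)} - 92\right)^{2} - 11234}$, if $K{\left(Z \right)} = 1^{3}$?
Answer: $\frac{24275}{2953} \approx 8.2205$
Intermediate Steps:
$K{\left(Z \right)} = 1$
$\frac{50 \left(3 + 4\right) - 24625}{\left(K{\left(-7 \right)} - 92\right)^{2} - 11234} = \frac{50 \left(3 + 4\right) - 24625}{\left(1 - 92\right)^{2} - 11234} = \frac{50 \cdot 7 - 24625}{\left(-91\right)^{2} - 11234} = \frac{350 - 24625}{8281 - 11234} = - \frac{24275}{-2953} = \left(-24275\right) \left(- \frac{1}{2953}\right) = \frac{24275}{2953}$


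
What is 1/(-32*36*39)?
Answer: -1/44928 ≈ -2.2258e-5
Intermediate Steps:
1/(-32*36*39) = 1/(-1152*39) = 1/(-44928) = -1/44928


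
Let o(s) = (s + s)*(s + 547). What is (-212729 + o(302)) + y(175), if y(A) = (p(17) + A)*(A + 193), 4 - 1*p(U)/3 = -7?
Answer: 376611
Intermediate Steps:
p(U) = 33 (p(U) = 12 - 3*(-7) = 12 + 21 = 33)
o(s) = 2*s*(547 + s) (o(s) = (2*s)*(547 + s) = 2*s*(547 + s))
y(A) = (33 + A)*(193 + A) (y(A) = (33 + A)*(A + 193) = (33 + A)*(193 + A))
(-212729 + o(302)) + y(175) = (-212729 + 2*302*(547 + 302)) + (6369 + 175² + 226*175) = (-212729 + 2*302*849) + (6369 + 30625 + 39550) = (-212729 + 512796) + 76544 = 300067 + 76544 = 376611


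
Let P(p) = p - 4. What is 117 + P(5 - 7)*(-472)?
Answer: 2949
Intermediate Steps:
P(p) = -4 + p
117 + P(5 - 7)*(-472) = 117 + (-4 + (5 - 7))*(-472) = 117 + (-4 - 2)*(-472) = 117 - 6*(-472) = 117 + 2832 = 2949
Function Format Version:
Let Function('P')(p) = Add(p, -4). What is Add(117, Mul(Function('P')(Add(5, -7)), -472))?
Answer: 2949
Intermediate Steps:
Function('P')(p) = Add(-4, p)
Add(117, Mul(Function('P')(Add(5, -7)), -472)) = Add(117, Mul(Add(-4, Add(5, -7)), -472)) = Add(117, Mul(Add(-4, -2), -472)) = Add(117, Mul(-6, -472)) = Add(117, 2832) = 2949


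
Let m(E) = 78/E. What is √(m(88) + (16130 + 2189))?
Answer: 5*√354673/22 ≈ 135.35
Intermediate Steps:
√(m(88) + (16130 + 2189)) = √(78/88 + (16130 + 2189)) = √(78*(1/88) + 18319) = √(39/44 + 18319) = √(806075/44) = 5*√354673/22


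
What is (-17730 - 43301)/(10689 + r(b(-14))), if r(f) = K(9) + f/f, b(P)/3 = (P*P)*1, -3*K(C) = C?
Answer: -61031/10687 ≈ -5.7108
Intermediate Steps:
K(C) = -C/3
b(P) = 3*P² (b(P) = 3*((P*P)*1) = 3*(P²*1) = 3*P²)
r(f) = -2 (r(f) = -⅓*9 + f/f = -3 + 1 = -2)
(-17730 - 43301)/(10689 + r(b(-14))) = (-17730 - 43301)/(10689 - 2) = -61031/10687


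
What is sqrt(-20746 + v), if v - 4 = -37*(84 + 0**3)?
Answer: 15*I*sqrt(106) ≈ 154.43*I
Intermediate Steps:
v = -3104 (v = 4 - 37*(84 + 0**3) = 4 - 37*(84 + 0) = 4 - 37*84 = 4 - 3108 = -3104)
sqrt(-20746 + v) = sqrt(-20746 - 3104) = sqrt(-23850) = 15*I*sqrt(106)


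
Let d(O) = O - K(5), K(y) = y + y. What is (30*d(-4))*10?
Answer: -4200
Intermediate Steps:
K(y) = 2*y
d(O) = -10 + O (d(O) = O - 2*5 = O - 1*10 = O - 10 = -10 + O)
(30*d(-4))*10 = (30*(-10 - 4))*10 = (30*(-14))*10 = -420*10 = -4200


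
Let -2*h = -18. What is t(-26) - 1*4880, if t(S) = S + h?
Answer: -4897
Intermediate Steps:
h = 9 (h = -½*(-18) = 9)
t(S) = 9 + S (t(S) = S + 9 = 9 + S)
t(-26) - 1*4880 = (9 - 26) - 1*4880 = -17 - 4880 = -4897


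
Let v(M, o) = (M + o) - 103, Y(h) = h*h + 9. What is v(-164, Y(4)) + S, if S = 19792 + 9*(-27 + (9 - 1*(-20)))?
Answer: 19568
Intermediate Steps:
Y(h) = 9 + h² (Y(h) = h² + 9 = 9 + h²)
v(M, o) = -103 + M + o
S = 19810 (S = 19792 + 9*(-27 + (9 + 20)) = 19792 + 9*(-27 + 29) = 19792 + 9*2 = 19792 + 18 = 19810)
v(-164, Y(4)) + S = (-103 - 164 + (9 + 4²)) + 19810 = (-103 - 164 + (9 + 16)) + 19810 = (-103 - 164 + 25) + 19810 = -242 + 19810 = 19568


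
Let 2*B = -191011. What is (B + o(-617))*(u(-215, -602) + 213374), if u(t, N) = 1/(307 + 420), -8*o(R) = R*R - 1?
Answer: -44393536604517/1454 ≈ -3.0532e+10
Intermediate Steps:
B = -191011/2 (B = (½)*(-191011) = -191011/2 ≈ -95506.)
o(R) = ⅛ - R²/8 (o(R) = -(R*R - 1)/8 = -(R² - 1)/8 = -(-1 + R²)/8 = ⅛ - R²/8)
u(t, N) = 1/727
(B + o(-617))*(u(-215, -602) + 213374) = (-191011/2 + (⅛ - ⅛*(-617)²))*(1/727 + 213374) = (-191011/2 + (⅛ - ⅛*380689))*(155122899/727) = (-191011/2 + (⅛ - 380689/8))*(155122899/727) = (-191011/2 - 47586)*(155122899/727) = -286183/2*155122899/727 = -44393536604517/1454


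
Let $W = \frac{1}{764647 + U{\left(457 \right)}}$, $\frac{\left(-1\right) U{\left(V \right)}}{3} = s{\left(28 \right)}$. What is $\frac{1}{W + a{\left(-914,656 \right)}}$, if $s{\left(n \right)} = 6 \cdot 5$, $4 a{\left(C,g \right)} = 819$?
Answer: $\frac{3058228}{626172187} \approx 0.004884$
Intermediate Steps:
$a{\left(C,g \right)} = \frac{819}{4}$ ($a{\left(C,g \right)} = \frac{1}{4} \cdot 819 = \frac{819}{4}$)
$s{\left(n \right)} = 30$
$U{\left(V \right)} = -90$ ($U{\left(V \right)} = \left(-3\right) 30 = -90$)
$W = \frac{1}{764557}$ ($W = \frac{1}{764647 - 90} = \frac{1}{764557} \approx 1.3079 \cdot 10^{-6}$)
$\frac{1}{W + a{\left(-914,656 \right)}} = \frac{1}{\frac{1}{764557} + \frac{819}{4}} = \frac{1}{\frac{626172187}{3058228}} = \frac{3058228}{626172187}$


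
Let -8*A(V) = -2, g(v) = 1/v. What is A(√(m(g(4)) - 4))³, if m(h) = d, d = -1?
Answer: 1/64 ≈ 0.015625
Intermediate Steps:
m(h) = -1
A(V) = ¼ (A(V) = -⅛*(-2) = ¼)
A(√(m(g(4)) - 4))³ = (¼)³ = 1/64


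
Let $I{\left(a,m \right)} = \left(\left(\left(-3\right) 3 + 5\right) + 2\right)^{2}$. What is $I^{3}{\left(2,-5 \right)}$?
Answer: $64$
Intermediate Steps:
$I{\left(a,m \right)} = 4$ ($I{\left(a,m \right)} = \left(\left(-9 + 5\right) + 2\right)^{2} = \left(-4 + 2\right)^{2} = \left(-2\right)^{2} = 4$)
$I^{3}{\left(2,-5 \right)} = 4^{3} = 64$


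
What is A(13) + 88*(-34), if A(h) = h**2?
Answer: -2823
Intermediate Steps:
A(13) + 88*(-34) = 13**2 + 88*(-34) = 169 - 2992 = -2823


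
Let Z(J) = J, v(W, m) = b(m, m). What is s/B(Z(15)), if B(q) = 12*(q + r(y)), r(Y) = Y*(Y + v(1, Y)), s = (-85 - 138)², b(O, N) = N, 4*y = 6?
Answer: 49729/234 ≈ 212.52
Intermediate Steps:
y = 3/2 (y = (¼)*6 = 3/2 ≈ 1.5000)
v(W, m) = m
s = 49729 (s = (-223)² = 49729)
r(Y) = 2*Y² (r(Y) = Y*(Y + Y) = Y*(2*Y) = 2*Y²)
B(q) = 54 + 12*q (B(q) = 12*(q + 2*(3/2)²) = 12*(q + 2*(9/4)) = 12*(q + 9/2) = 12*(9/2 + q) = 54 + 12*q)
s/B(Z(15)) = 49729/(54 + 12*15) = 49729/(54 + 180) = 49729/234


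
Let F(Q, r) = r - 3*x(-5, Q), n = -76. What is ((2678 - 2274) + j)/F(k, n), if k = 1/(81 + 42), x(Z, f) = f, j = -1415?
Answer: 13817/1039 ≈ 13.298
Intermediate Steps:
k = 1/123 ≈ 0.0081301
F(Q, r) = r - 3*Q
((2678 - 2274) + j)/F(k, n) = ((2678 - 2274) - 1415)/(-76 - 3*1/123) = (404 - 1415)/(-76 - 1/41) = -1011/(-3117/41) = -1011*(-41/3117) = 13817/1039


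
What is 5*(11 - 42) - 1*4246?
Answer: -4401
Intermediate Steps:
5*(11 - 42) - 1*4246 = 5*(-31) - 4246 = -155 - 4246 = -4401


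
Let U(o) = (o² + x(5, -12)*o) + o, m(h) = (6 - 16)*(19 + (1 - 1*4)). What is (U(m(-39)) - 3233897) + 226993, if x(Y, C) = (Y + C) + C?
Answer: -2978424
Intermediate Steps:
x(Y, C) = Y + 2*C (x(Y, C) = (C + Y) + C = Y + 2*C)
m(h) = -160 (m(h) = -10*(19 + (1 - 4)) = -10*(19 - 3) = -10*16 = -160)
U(o) = o² - 18*o (U(o) = (o² + (5 + 2*(-12))*o) + o = (o² + (5 - 24)*o) + o = (o² - 19*o) + o = o² - 18*o)
(U(m(-39)) - 3233897) + 226993 = (-160*(-18 - 160) - 3233897) + 226993 = (-160*(-178) - 3233897) + 226993 = (28480 - 3233897) + 226993 = -3205417 + 226993 = -2978424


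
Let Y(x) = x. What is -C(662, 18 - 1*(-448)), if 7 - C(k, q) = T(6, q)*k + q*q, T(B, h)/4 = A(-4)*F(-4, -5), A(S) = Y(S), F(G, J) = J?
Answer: 270109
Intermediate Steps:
A(S) = S
T(B, h) = 80 (T(B, h) = 4*(-4*(-5)) = 4*20 = 80)
C(k, q) = 7 - q**2 - 80*k (C(k, q) = 7 - (80*k + q*q) = 7 - (80*k + q**2) = 7 - (q**2 + 80*k) = 7 + (-q**2 - 80*k) = 7 - q**2 - 80*k)
-C(662, 18 - 1*(-448)) = -(7 - (18 - 1*(-448))**2 - 80*662) = -(7 - (18 + 448)**2 - 52960) = -(7 - 1*466**2 - 52960) = -(7 - 1*217156 - 52960) = -(7 - 217156 - 52960) = -1*(-270109) = 270109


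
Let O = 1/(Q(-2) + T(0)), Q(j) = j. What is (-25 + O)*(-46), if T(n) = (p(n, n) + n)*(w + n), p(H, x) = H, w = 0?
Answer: 1173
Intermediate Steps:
T(n) = 2*n² (T(n) = (n + n)*(0 + n) = (2*n)*n = 2*n²)
O = -½ (O = 1/(-2 + 2*0²) = 1/(-2 + 2*0) = 1/(-2 + 0) = 1/(-2) = -½ ≈ -0.50000)
(-25 + O)*(-46) = (-25 - ½)*(-46) = -51/2*(-46) = 1173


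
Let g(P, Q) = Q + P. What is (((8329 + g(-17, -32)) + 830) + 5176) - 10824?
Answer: 3462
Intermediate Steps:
g(P, Q) = P + Q
(((8329 + g(-17, -32)) + 830) + 5176) - 10824 = (((8329 + (-17 - 32)) + 830) + 5176) - 10824 = (((8329 - 49) + 830) + 5176) - 10824 = ((8280 + 830) + 5176) - 10824 = (9110 + 5176) - 10824 = 14286 - 10824 = 3462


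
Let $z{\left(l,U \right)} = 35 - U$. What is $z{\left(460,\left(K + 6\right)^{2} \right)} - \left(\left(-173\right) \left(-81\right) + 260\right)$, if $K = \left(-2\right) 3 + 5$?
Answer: $-14263$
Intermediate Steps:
$K = -1$ ($K = -6 + 5 = -1$)
$z{\left(460,\left(K + 6\right)^{2} \right)} - \left(\left(-173\right) \left(-81\right) + 260\right) = \left(35 - \left(-1 + 6\right)^{2}\right) - \left(\left(-173\right) \left(-81\right) + 260\right) = \left(35 - 5^{2}\right) - \left(14013 + 260\right) = \left(35 - 25\right) - 14273 = 10 - 14273 = -14263$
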